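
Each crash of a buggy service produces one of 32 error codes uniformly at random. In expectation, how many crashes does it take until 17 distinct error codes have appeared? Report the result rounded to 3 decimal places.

23.689

With k distinct error codes already seen, the next new one arrives after an expected 32/(32-k) crashes.
Sum over k = 0,...,16: E = 32/32 + 32/31 + 32/30 + ... + 32/17 + 32/16 = 23.6885.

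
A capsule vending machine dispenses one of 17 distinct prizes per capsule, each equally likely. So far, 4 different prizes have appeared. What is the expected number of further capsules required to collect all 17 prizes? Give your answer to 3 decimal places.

54.062

From k distinct to k+1 distinct takes on average 17/(17-k) capsules.
Sum over k = 4,...,16: E = 17/13 + 17/12 + 17/11 + ... + 17/2 + 17/1 = 54.0623.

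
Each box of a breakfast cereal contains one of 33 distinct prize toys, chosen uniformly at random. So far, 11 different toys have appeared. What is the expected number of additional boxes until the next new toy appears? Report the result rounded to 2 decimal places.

Each box yields a new toy with probability (33-11)/33 = 22/33, so the wait is geometric with mean 33/22.
E = 33/22 = 1.500.

1.50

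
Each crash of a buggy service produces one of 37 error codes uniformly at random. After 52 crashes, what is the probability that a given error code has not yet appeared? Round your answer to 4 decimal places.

On each crash the fixed error code fails to appear with probability 36/37.
P(still missing after 52) = (36/37)^52 = 0.24057.

0.2406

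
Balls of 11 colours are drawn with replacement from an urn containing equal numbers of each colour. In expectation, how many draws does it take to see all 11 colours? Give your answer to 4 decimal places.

33.2187

The wait to go from k to k+1 distinct colours is geometric with mean 11/(11-k).
E[T] = 11/11 + 11/10 + 11/9 + ... + 11/2 + 11/1 = 11·H_{11}.
H_{11} = 3.01988, so E[T] = 33.21865.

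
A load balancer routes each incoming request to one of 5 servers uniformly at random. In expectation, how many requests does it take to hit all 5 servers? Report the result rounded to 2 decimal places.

11.42

The wait to go from k to k+1 distinct servers is geometric with mean 5/(5-k).
E[T] = 5/5 + 5/4 + 5/3 + 5/2 + 5/1 = 5·H_{5}.
H_{5} = 2.283, so E[T] = 11.417.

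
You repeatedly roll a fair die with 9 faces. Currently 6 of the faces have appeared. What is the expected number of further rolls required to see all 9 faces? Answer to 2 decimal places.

From k distinct to k+1 distinct takes on average 9/(9-k) rolls.
Sum over k = 6,...,8: E = 9/3 + 9/2 + 9/1 = 16.500.

16.50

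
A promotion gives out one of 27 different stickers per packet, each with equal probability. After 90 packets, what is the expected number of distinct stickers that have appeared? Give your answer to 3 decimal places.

For each sticker, P(seen in 90 packets) = 1 - (26/27)^90 = 0.9665.
By linearity of expectation, E[distinct seen] = 27·(1 - (26/27)^90) = 26.0959.

26.096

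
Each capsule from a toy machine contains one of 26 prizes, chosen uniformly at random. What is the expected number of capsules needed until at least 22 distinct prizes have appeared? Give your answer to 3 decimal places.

46.048

Going from k to k+1 distinct takes a geometric number of capsules with mean 26/(26-k).
Sum over k = 0,...,21: E = 26/26 + 26/25 + 26/24 + ... + 26/6 + 26/5 = 46.0482.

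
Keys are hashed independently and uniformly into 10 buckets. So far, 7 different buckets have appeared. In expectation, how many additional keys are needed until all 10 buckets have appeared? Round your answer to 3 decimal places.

From k distinct to k+1 distinct takes on average 10/(10-k) keys.
Sum over k = 7,...,9: E = 10/3 + 10/2 + 10/1 = 18.3333.

18.333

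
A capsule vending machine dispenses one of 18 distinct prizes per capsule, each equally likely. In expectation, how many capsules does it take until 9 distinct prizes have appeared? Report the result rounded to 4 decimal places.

11.9905

Going from k to k+1 distinct takes a geometric number of capsules with mean 18/(18-k).
Sum over k = 0,...,8: E = 18/18 + 18/17 + 18/16 + ... + 18/11 + 18/10 = 11.99052.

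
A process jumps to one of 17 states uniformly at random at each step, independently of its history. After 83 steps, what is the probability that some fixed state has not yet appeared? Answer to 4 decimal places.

0.0065

On each step the fixed state fails to appear with probability 16/17.
P(still missing after 83) = (16/17)^83 = 0.00653.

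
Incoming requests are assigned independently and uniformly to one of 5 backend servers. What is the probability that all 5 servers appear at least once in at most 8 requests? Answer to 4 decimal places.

0.3226

Let A_i be the event that server i is missing after 8 requests. By inclusion–exclusion on the A_i,
P(all seen) = Σ_{j=0}^{5} (-1)^j C(5,j)((5-j)/5)^8
= 1.00000 - 0.83886 + 0.16796 - 0.00655 + 0.00001 - 0.00000
= 0.32256.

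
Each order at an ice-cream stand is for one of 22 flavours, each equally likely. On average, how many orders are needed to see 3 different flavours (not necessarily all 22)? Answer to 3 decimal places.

With k distinct flavours already seen, the next new one arrives after an expected 22/(22-k) orders.
Sum over k = 0,...,2: E = 22/22 + 22/21 + 22/20 = 3.1476.

3.148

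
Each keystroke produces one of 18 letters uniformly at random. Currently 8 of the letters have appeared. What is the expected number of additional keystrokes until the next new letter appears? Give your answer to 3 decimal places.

1.800

Each keystroke yields a new letter with probability (18-8)/18 = 10/18, so the wait is geometric with mean 18/10.
E = 18/10 = 1.8000.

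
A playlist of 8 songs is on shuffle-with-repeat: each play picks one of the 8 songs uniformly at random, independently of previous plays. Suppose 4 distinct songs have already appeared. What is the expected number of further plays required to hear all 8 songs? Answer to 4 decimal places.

The wait to go from k to k+1 distinct songs is geometric with mean 8/(8-k).
Sum over k = 4,...,7: E = 8/4 + 8/3 + 8/2 + 8/1 = 16.66667.

16.6667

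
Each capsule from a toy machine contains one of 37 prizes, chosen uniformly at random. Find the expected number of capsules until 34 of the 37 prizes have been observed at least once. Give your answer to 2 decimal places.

87.63

With k distinct prizes already seen, the next new one arrives after an expected 37/(37-k) capsules.
Sum over k = 0,...,33: E = 37/37 + 37/36 + 37/35 + ... + 37/5 + 37/4 = 87.625.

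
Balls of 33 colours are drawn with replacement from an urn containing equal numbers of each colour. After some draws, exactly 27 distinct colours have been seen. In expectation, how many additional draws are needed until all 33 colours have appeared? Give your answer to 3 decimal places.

80.850

The wait to go from k to k+1 distinct colours is geometric with mean 33/(33-k).
Sum over k = 27,...,32: E = 33/6 + 33/5 + 33/4 + 33/3 + 33/2 + 33/1 = 80.8500.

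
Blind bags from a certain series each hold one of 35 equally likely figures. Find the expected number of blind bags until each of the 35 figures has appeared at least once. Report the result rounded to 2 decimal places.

Split into phases: going from k distinct to k+1 distinct takes on average 35/(35-k) blind bags.
E[T] = 35/35 + 35/34 + 35/33 + ... + 35/2 + 35/1 = 35·H_{35}.
H_{35} = 4.147, so E[T] = 145.137.

145.14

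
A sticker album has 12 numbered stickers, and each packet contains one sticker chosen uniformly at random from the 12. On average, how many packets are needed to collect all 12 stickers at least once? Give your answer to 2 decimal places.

37.24

The wait to go from k to k+1 distinct stickers is geometric with mean 12/(12-k).
E[T] = 12/12 + 12/11 + 12/10 + ... + 12/2 + 12/1 = 12·H_{12}.
H_{12} = 3.103, so E[T] = 37.239.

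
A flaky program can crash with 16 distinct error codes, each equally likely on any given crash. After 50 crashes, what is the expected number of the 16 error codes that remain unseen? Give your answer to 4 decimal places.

For each error code, P(unseen after 50) = (15/16)^50 = 0.03968.
By linearity of expectation, E[unseen] = 16·(15/16)^50 = 0.63487.

0.6349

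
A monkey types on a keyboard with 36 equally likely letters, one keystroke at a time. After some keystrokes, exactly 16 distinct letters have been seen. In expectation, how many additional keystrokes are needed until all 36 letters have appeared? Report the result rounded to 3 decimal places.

129.519

The wait to go from k to k+1 distinct letters is geometric with mean 36/(36-k).
Sum over k = 16,...,35: E = 36/20 + 36/19 + 36/18 + ... + 36/2 + 36/1 = 129.5186.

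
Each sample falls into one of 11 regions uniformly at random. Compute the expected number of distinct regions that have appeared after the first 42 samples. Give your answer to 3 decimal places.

For each region, P(seen in 42 samples) = 1 - (10/11)^42 = 0.9817.
By linearity of expectation, E[distinct seen] = 11·(1 - (10/11)^42) = 10.7991.

10.799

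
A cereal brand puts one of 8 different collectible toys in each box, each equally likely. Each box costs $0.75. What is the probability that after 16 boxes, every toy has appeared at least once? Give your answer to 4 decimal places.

0.3068

By inclusion–exclusion over which toys are missing,
P(all seen) = Σ_{j=0}^{8} (-1)^j C(8,j)((8-j)/8)^16
= 1.00000 - 0.94454 + 0.28063 - 0.03036 + 0.00107 - 0.00001 + 0.00000 - 0.00000 + 0.00000
= 0.30680.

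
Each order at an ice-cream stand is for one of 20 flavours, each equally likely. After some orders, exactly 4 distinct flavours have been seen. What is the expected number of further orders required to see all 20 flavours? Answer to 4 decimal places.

67.6146

The wait to go from k to k+1 distinct flavours is geometric with mean 20/(20-k).
Sum over k = 4,...,19: E = 20/16 + 20/15 + 20/14 + ... + 20/2 + 20/1 = 67.61458.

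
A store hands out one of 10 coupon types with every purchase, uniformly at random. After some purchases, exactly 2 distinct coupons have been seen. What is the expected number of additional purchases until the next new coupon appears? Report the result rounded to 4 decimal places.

1.2500

Each purchase yields a new coupon with probability (10-2)/10 = 8/10, so the wait is geometric with mean 10/8.
E = 10/8 = 1.25000.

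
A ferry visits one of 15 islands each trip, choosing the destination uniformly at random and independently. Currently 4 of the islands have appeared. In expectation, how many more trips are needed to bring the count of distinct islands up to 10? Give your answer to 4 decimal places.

From k distinct to k+1 distinct takes on average 15/(15-k) trips.
Sum over k = 4,...,9: E = 15/11 + 15/10 + 15/9 + 15/8 + 15/7 + 15/6 = 11.04816.

11.0482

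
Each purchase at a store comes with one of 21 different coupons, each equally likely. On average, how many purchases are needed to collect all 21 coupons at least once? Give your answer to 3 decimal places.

76.553

After k distinct coupons have appeared, the next purchase gives a new one with probability (21-k)/21, so the expected wait for the (k+1)-th is 21/(21-k).
E[T] = 21/21 + 21/20 + 21/19 + ... + 21/2 + 21/1 = 21·H_{21}.
H_{21} = 3.6454, so E[T] = 76.5525.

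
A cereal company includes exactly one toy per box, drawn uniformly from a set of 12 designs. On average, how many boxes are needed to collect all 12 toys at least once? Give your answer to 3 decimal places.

37.239

Split into phases: going from k distinct to k+1 distinct takes on average 12/(12-k) boxes.
E[T] = 12/12 + 12/11 + 12/10 + ... + 12/2 + 12/1 = 12·H_{12}.
H_{12} = 3.1032, so E[T] = 37.2385.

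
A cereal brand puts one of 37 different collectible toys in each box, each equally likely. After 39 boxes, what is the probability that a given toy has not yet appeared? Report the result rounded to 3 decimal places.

Each box misses the fixed toy with probability (37-1)/37 = 36/37, independently.
P(still missing after 39) = (36/37)^39 = 0.3435.

0.344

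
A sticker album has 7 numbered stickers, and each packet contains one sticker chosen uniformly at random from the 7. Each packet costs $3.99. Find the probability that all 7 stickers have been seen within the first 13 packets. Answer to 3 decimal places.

0.297

By inclusion–exclusion over which stickers are missing,
P(all seen) = Σ_{j=0}^{7} (-1)^j C(7,j)((7-j)/7)^13
= 1.0000 - 0.9436 + 0.2646 - 0.0242 + 0.0006 - 0.0000 + 0.0000 - 0.0000
= 0.2973.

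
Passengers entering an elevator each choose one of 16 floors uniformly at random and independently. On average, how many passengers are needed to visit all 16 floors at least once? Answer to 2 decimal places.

54.09

After k distinct floors have appeared, the next passenger gives a new one with probability (16-k)/16, so the expected wait for the (k+1)-th is 16/(16-k).
E[T] = 16/16 + 16/15 + 16/14 + ... + 16/2 + 16/1 = 16·H_{16}.
H_{16} = 3.381, so E[T] = 54.092.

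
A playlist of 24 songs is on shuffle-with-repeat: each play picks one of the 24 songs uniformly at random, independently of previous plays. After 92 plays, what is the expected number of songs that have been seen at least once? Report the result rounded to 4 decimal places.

For each song, P(seen in 92 plays) = 1 - (23/24)^92 = 0.98007.
By linearity of expectation, E[distinct seen] = 24·(1 - (23/24)^92) = 23.52166.

23.5217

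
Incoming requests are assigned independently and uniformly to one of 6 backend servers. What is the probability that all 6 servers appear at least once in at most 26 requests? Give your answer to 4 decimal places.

0.9480

Let A_i be the event that server i is missing after 26 requests. By inclusion–exclusion on the A_i,
P(all seen) = Σ_{j=0}^{6} (-1)^j C(6,j)((6-j)/6)^26
= 1.00000 - 0.05241 + 0.00040 - 0.00000 + 0.00000 - 0.00000 + 0.00000
= 0.94798.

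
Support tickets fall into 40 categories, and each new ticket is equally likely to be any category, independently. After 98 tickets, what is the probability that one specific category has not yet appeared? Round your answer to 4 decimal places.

0.0836

Each ticket misses the fixed category with probability (40-1)/40 = 39/40, independently.
P(still missing after 98) = (39/40)^98 = 0.08365.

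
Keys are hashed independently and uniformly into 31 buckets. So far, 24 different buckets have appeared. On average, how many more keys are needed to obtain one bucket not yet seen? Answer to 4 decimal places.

4.4286

The number of keys until the next new bucket is geometric with success probability 7/31, so its mean is 31/7.
E = 31/7 = 4.42857.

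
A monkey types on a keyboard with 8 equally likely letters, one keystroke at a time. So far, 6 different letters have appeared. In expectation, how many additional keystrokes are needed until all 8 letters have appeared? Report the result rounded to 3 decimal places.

With k distinct letters already seen, the next new one takes an expected 8/(8-k) keystrokes.
Sum over k = 6,...,7: E = 8/2 + 8/1 = 12.0000.

12.000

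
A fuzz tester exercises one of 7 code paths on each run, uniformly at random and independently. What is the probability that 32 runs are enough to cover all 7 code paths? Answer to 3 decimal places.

0.950

Let A_i be the event that code path i is missing after 32 runs. By inclusion–exclusion on the A_i,
P(all seen) = Σ_{j=0}^{7} (-1)^j C(7,j)((7-j)/7)^32
= 1.0000 - 0.0504 + 0.0004 - 0.0000 + 0.0000 - 0.0000 + 0.0000 - 0.0000
= 0.9500.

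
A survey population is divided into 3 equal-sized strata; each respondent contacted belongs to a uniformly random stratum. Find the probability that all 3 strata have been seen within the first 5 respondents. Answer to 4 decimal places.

Let A_i be the event that stratum i is missing after 5 respondents. By inclusion–exclusion on the A_i,
P(all seen) = Σ_{j=0}^{3} (-1)^j C(3,j)((3-j)/3)^5
= 1.00000 - 0.39506 + 0.01235 - 0.00000
= 0.61728.

0.6173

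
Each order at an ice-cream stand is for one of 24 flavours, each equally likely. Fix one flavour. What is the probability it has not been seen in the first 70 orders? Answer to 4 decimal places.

On each order the fixed flavour fails to appear with probability 23/24.
P(still missing after 70) = (23/24)^70 = 0.05083.

0.0508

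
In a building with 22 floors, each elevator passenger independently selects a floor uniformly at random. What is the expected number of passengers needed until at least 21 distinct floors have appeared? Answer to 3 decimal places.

59.198

With k distinct floors already seen, the next new one arrives after an expected 22/(22-k) passengers.
Sum over k = 0,...,20: E = 22/22 + 22/21 + 22/20 + ... + 22/3 + 22/2 = 59.1979.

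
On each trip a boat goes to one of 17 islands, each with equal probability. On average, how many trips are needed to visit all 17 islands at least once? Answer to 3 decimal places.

58.472

After k distinct islands have appeared, the next trip gives a new one with probability (17-k)/17, so the expected wait for the (k+1)-th is 17/(17-k).
E[T] = 17/17 + 17/16 + 17/15 + ... + 17/2 + 17/1 = 17·H_{17}.
H_{17} = 3.4396, so E[T] = 58.4724.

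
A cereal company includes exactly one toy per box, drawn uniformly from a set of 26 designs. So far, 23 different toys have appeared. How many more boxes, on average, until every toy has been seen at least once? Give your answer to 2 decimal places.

47.67

The wait to go from k to k+1 distinct toys is geometric with mean 26/(26-k).
Sum over k = 23,...,25: E = 26/3 + 26/2 + 26/1 = 47.667.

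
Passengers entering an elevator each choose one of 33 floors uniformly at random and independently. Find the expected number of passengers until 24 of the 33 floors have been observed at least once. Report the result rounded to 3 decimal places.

Going from k to k+1 distinct takes a geometric number of passengers with mean 33/(33-k).
Sum over k = 0,...,23: E = 33/33 + 33/32 + 33/31 + ... + 33/11 + 33/10 = 41.5744.

41.574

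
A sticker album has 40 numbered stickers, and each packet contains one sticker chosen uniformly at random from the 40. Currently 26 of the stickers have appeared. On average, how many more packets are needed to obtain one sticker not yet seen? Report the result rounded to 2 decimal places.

2.86

Each packet yields a new sticker with probability (40-26)/40 = 14/40, so the wait is geometric with mean 40/14.
E = 40/14 = 2.857.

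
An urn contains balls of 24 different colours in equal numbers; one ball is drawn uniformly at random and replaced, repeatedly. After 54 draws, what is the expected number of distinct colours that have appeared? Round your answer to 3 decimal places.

For each colour, P(seen in 54 draws) = 1 - (23/24)^54 = 0.8996.
By linearity of expectation, E[distinct seen] = 24·(1 - (23/24)^54) = 21.5895.

21.589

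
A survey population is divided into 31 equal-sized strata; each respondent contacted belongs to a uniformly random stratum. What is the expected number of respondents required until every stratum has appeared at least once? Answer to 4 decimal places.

124.8446

The wait to go from k to k+1 distinct strata is geometric with mean 31/(31-k).
E[T] = 31/31 + 31/30 + 31/29 + ... + 31/2 + 31/1 = 31·H_{31}.
H_{31} = 4.02725, so E[T] = 124.84460.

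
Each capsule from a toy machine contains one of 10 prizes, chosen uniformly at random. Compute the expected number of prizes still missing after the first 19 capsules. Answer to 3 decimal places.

For each prize, P(unseen after 19) = (9/10)^19 = 0.1351.
By linearity of expectation, E[unseen] = 10·(9/10)^19 = 1.3509.

1.351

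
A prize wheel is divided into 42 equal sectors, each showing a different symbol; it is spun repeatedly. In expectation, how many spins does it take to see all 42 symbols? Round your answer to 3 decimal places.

181.723

The wait to go from k to k+1 distinct symbols is geometric with mean 42/(42-k).
E[T] = 42/42 + 42/41 + 42/40 + ... + 42/2 + 42/1 = 42·H_{42}.
H_{42} = 4.3267, so E[T] = 181.7232.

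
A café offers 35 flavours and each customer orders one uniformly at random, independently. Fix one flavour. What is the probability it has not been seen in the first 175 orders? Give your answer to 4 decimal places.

Each order misses the fixed flavour with probability (35-1)/35 = 34/35, independently.
P(still missing after 175) = (34/35)^175 = 0.00626.

0.0063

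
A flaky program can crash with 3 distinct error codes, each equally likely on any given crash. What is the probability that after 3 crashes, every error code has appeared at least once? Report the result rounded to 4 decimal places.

By inclusion–exclusion over which error codes are missing,
P(all seen) = Σ_{j=0}^{3} (-1)^j C(3,j)((3-j)/3)^3
= 1.00000 - 0.88889 + 0.11111 - 0.00000
= 0.22222.

0.2222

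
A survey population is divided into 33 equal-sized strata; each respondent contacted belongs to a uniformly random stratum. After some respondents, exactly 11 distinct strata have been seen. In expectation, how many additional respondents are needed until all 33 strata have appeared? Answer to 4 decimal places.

121.7968

From k distinct to k+1 distinct takes on average 33/(33-k) respondents.
Sum over k = 11,...,32: E = 33/22 + 33/21 + 33/20 + ... + 33/2 + 33/1 = 121.79684.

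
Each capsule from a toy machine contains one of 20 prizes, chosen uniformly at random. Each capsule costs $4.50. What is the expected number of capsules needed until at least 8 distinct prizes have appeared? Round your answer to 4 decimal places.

With k distinct prizes already seen, the next new one arrives after an expected 20/(20-k) capsules.
Sum over k = 0,...,7: E = 20/20 + 20/19 + 20/18 + ... + 20/14 + 20/13 = 9.89058.

9.8906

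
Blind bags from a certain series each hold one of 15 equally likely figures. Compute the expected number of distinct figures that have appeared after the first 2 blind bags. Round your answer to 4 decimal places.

For each figure, P(seen in 2 blind bags) = 1 - (14/15)^2 = 0.12889.
By linearity of expectation, E[distinct seen] = 15·(1 - (14/15)^2) = 1.93333.

1.9333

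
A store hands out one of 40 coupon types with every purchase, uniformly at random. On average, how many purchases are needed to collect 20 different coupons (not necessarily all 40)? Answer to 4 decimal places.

Going from k to k+1 distinct takes a geometric number of purchases with mean 40/(40-k).
Sum over k = 0,...,19: E = 40/40 + 40/39 + 40/38 + ... + 40/22 + 40/21 = 27.23214.

27.2321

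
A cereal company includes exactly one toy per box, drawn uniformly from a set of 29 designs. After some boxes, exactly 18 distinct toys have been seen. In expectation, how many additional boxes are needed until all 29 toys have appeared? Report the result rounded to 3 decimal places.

87.576

From k distinct to k+1 distinct takes on average 29/(29-k) boxes.
Sum over k = 18,...,28: E = 29/11 + 29/10 + 29/9 + ... + 29/2 + 29/1 = 87.5764.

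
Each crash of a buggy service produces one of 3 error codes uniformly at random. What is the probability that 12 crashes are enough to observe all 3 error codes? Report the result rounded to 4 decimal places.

By inclusion–exclusion over which error codes are missing,
P(all seen) = Σ_{j=0}^{3} (-1)^j C(3,j)((3-j)/3)^12
= 1.00000 - 0.02312 + 0.00001 - 0.00000
= 0.97688.

0.9769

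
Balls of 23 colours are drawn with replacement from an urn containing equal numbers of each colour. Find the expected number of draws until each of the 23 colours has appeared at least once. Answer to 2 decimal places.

After k distinct colours have appeared, the next draw gives a new one with probability (23-k)/23, so the expected wait for the (k+1)-th is 23/(23-k).
E[T] = 23/23 + 23/22 + 23/21 + ... + 23/2 + 23/1 = 23·H_{23}.
H_{23} = 3.734, so E[T] = 85.889.

85.89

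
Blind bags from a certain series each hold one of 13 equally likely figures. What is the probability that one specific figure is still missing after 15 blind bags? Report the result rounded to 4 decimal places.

0.3010

Each blind bag misses the fixed figure with probability (13-1)/13 = 12/13, independently.
P(still missing after 15) = (12/13)^15 = 0.30100.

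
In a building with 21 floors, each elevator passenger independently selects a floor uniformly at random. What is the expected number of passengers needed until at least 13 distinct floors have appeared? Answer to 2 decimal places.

With k distinct floors already seen, the next new one arrives after an expected 21/(21-k) passengers.
Sum over k = 0,...,12: E = 21/21 + 21/20 + 21/19 + ... + 21/10 + 21/9 = 19.478.

19.48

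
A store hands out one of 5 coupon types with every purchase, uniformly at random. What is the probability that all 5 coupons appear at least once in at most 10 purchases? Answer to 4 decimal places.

0.5225

Let A_i be the event that coupon i is missing after 10 purchases. By inclusion–exclusion on the A_i,
P(all seen) = Σ_{j=0}^{5} (-1)^j C(5,j)((5-j)/5)^10
= 1.00000 - 0.53687 + 0.06047 - 0.00105 + 0.00000 - 0.00000
= 0.52255.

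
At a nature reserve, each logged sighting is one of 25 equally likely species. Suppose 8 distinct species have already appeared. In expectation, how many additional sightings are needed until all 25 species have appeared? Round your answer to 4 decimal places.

With k distinct species already seen, the next new one takes an expected 25/(25-k) sightings.
Sum over k = 8,...,24: E = 25/17 + 25/16 + 25/15 + ... + 25/2 + 25/1 = 85.98881.

85.9888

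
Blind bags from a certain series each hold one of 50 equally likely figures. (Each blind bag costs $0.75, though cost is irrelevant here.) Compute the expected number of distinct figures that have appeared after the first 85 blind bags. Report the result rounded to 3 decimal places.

For each figure, P(seen in 85 blind bags) = 1 - (49/50)^85 = 0.8204.
By linearity of expectation, E[distinct seen] = 50·(1 - (49/50)^85) = 41.0219.

41.022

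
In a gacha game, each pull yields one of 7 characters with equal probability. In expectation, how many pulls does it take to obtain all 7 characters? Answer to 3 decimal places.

18.150

The wait to go from k to k+1 distinct characters is geometric with mean 7/(7-k).
E[T] = 7/7 + 7/6 + 7/5 + ... + 7/2 + 7/1 = 7·H_{7}.
H_{7} = 2.5929, so E[T] = 18.1500.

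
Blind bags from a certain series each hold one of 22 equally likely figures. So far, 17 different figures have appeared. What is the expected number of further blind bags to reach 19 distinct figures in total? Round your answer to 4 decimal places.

The wait to go from k to k+1 distinct figures is geometric with mean 22/(22-k).
Sum over k = 17,...,18: E = 22/5 + 22/4 = 9.90000.

9.9000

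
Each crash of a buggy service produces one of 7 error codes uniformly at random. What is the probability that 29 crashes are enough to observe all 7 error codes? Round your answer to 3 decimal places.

0.921

Let A_i be the event that error code i is missing after 29 crashes. By inclusion–exclusion on the A_i,
P(all seen) = Σ_{j=0}^{7} (-1)^j C(7,j)((7-j)/7)^29
= 1.0000 - 0.0801 + 0.0012 - 0.0000 + 0.0000 - 0.0000 + 0.0000 - 0.0000
= 0.9211.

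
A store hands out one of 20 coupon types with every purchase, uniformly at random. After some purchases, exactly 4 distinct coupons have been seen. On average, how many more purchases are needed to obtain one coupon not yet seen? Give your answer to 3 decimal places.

1.250

Each purchase yields a new coupon with probability (20-4)/20 = 16/20, so the wait is geometric with mean 20/16.
E = 20/16 = 1.2500.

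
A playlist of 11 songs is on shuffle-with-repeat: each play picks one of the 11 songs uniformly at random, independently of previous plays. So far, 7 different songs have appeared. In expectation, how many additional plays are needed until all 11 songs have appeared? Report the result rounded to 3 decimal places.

From k distinct to k+1 distinct takes on average 11/(11-k) plays.
Sum over k = 7,...,10: E = 11/4 + 11/3 + 11/2 + 11/1 = 22.9167.

22.917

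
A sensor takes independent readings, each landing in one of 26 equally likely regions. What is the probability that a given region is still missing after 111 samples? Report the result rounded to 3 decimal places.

Each sample misses the fixed region with probability (26-1)/26 = 25/26, independently.
P(still missing after 111) = (25/26)^111 = 0.0129.

0.013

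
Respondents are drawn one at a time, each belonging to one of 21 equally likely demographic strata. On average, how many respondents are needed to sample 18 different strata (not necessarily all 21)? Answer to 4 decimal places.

38.0525

Going from k to k+1 distinct takes a geometric number of respondents with mean 21/(21-k).
Sum over k = 0,...,17: E = 21/21 + 21/20 + 21/19 + ... + 21/5 + 21/4 = 38.05253.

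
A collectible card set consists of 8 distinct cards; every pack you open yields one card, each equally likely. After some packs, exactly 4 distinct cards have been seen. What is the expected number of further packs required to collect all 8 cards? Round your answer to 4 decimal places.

With k distinct cards already seen, the next new one takes an expected 8/(8-k) packs.
Sum over k = 4,...,7: E = 8/4 + 8/3 + 8/2 + 8/1 = 16.66667.

16.6667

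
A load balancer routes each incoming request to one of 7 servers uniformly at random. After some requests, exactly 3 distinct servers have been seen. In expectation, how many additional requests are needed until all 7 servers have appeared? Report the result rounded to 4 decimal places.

From k distinct to k+1 distinct takes on average 7/(7-k) requests.
Sum over k = 3,...,6: E = 7/4 + 7/3 + 7/2 + 7/1 = 14.58333.

14.5833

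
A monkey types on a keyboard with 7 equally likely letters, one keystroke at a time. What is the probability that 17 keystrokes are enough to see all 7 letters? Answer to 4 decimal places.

Let A_i be the event that letter i is missing after 17 keystrokes. By inclusion–exclusion on the A_i,
P(all seen) = Σ_{j=0}^{7} (-1)^j C(7,j)((7-j)/7)^17
= 1.00000 - 0.50933 + 0.06887 - 0.00258 + 0.00002 - 0.00000 + 0.00000 - 0.00000
= 0.55697.

0.5570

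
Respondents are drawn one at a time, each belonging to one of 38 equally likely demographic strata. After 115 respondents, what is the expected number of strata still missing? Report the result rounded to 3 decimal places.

1.770

For each stratum, P(unseen after 115) = (37/38)^115 = 0.0466.
By linearity of expectation, E[unseen] = 38·(37/38)^115 = 1.7696.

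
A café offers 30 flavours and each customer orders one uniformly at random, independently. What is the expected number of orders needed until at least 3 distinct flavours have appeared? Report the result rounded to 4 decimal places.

With k distinct flavours already seen, the next new one arrives after an expected 30/(30-k) orders.
Sum over k = 0,...,2: E = 30/30 + 30/29 + 30/28 = 3.10591.

3.1059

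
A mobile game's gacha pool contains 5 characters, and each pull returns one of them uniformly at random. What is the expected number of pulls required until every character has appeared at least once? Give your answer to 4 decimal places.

After k distinct characters have appeared, the next pull gives a new one with probability (5-k)/5, so the expected wait for the (k+1)-th is 5/(5-k).
E[T] = 5/5 + 5/4 + 5/3 + 5/2 + 5/1 = 5·H_{5}.
H_{5} = 2.28333, so E[T] = 11.41667.

11.4167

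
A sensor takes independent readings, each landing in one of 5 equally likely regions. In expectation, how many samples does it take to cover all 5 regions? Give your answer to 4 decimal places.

11.4167

After k distinct regions have appeared, the next sample gives a new one with probability (5-k)/5, so the expected wait for the (k+1)-th is 5/(5-k).
E[T] = 5/5 + 5/4 + 5/3 + 5/2 + 5/1 = 5·H_{5}.
H_{5} = 2.28333, so E[T] = 11.41667.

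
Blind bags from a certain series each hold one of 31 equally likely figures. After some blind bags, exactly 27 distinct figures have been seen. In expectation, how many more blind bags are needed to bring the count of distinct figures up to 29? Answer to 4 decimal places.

From k distinct to k+1 distinct takes on average 31/(31-k) blind bags.
Sum over k = 27,...,28: E = 31/4 + 31/3 = 18.08333.

18.0833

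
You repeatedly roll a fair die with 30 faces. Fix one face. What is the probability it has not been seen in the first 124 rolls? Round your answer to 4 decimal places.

0.0149

Each roll misses the fixed face with probability (30-1)/30 = 29/30, independently.
P(still missing after 124) = (29/30)^124 = 0.01494.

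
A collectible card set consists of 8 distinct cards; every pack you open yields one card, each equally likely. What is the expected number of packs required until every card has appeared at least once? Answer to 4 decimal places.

21.7429

Split into phases: going from k distinct to k+1 distinct takes on average 8/(8-k) packs.
E[T] = 8/8 + 8/7 + 8/6 + ... + 8/2 + 8/1 = 8·H_{8}.
H_{8} = 2.71786, so E[T] = 21.74286.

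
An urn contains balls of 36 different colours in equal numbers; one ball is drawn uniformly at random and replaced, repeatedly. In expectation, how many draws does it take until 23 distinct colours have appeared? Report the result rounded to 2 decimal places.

With k distinct colours already seen, the next new one arrives after an expected 36/(36-k) draws.
Sum over k = 0,...,22: E = 36/36 + 36/35 + 36/34 + ... + 36/15 + 36/14 = 35.799.

35.80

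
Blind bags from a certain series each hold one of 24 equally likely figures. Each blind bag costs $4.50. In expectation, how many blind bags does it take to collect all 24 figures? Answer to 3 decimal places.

The wait to go from k to k+1 distinct figures is geometric with mean 24/(24-k).
E[T] = 24/24 + 24/23 + 24/22 + ... + 24/2 + 24/1 = 24·H_{24}.
H_{24} = 3.7760, so E[T] = 90.6230.

90.623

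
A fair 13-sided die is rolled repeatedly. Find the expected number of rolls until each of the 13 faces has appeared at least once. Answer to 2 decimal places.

Split into phases: going from k distinct to k+1 distinct takes on average 13/(13-k) rolls.
E[T] = 13/13 + 13/12 + 13/11 + ... + 13/2 + 13/1 = 13·H_{13}.
H_{13} = 3.180, so E[T] = 41.342.

41.34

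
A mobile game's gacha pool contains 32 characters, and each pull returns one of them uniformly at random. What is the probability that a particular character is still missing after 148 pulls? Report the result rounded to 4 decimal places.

0.0091

Each pull misses the fixed character with probability (32-1)/32 = 31/32, independently.
P(still missing after 148) = (31/32)^148 = 0.00911.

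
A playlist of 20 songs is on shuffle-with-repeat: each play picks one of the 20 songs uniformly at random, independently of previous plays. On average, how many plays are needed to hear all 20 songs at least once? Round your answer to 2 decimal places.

Split into phases: going from k distinct to k+1 distinct takes on average 20/(20-k) plays.
E[T] = 20/20 + 20/19 + 20/18 + ... + 20/2 + 20/1 = 20·H_{20}.
H_{20} = 3.598, so E[T] = 71.955.

71.95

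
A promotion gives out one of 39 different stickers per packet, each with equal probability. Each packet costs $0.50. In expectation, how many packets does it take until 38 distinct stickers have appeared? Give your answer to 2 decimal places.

126.89

Going from k to k+1 distinct takes a geometric number of packets with mean 39/(39-k).
Sum over k = 0,...,37: E = 39/39 + 39/38 + 39/37 + ... + 39/3 + 39/2 = 126.888.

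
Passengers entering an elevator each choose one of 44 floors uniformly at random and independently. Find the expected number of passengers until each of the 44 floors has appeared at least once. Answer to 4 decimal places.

The wait to go from k to k+1 distinct floors is geometric with mean 44/(44-k).
E[T] = 44/44 + 44/43 + 44/42 + ... + 44/2 + 44/1 = 44·H_{44}.
H_{44} = 4.37273, so E[T] = 192.39994.

192.3999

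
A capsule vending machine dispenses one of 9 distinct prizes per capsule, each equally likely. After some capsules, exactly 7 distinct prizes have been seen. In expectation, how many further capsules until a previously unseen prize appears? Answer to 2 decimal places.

Each capsule yields a new prize with probability (9-7)/9 = 2/9, so the wait is geometric with mean 9/2.
E = 9/2 = 4.500.

4.50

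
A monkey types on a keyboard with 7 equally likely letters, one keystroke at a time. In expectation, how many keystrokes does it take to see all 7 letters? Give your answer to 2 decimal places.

18.15

After k distinct letters have appeared, the next keystroke gives a new one with probability (7-k)/7, so the expected wait for the (k+1)-th is 7/(7-k).
E[T] = 7/7 + 7/6 + 7/5 + ... + 7/2 + 7/1 = 7·H_{7}.
H_{7} = 2.593, so E[T] = 18.150.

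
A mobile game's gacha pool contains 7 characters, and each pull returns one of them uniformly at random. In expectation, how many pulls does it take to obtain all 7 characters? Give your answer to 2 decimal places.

Split into phases: going from k distinct to k+1 distinct takes on average 7/(7-k) pulls.
E[T] = 7/7 + 7/6 + 7/5 + ... + 7/2 + 7/1 = 7·H_{7}.
H_{7} = 2.593, so E[T] = 18.150.

18.15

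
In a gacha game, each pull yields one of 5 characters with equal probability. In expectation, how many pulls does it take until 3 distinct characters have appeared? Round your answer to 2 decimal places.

Going from k to k+1 distinct takes a geometric number of pulls with mean 5/(5-k).
Sum over k = 0,...,2: E = 5/5 + 5/4 + 5/3 = 3.917.

3.92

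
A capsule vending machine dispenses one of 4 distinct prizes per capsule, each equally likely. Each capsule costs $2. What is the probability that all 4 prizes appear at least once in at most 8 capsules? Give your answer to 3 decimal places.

By inclusion–exclusion over which prizes are missing,
P(all seen) = Σ_{j=0}^{4} (-1)^j C(4,j)((4-j)/4)^8
= 1.0000 - 0.4005 + 0.0234 - 0.0001 + 0.0000
= 0.6229.

0.623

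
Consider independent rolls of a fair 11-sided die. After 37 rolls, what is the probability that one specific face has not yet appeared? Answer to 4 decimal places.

0.0294

On each roll the fixed face fails to appear with probability 10/11.
P(still missing after 37) = (10/11)^37 = 0.02941.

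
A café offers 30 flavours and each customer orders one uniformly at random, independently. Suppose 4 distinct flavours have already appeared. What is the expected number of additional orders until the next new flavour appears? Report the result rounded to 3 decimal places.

Each order yields a new flavour with probability (30-4)/30 = 26/30, so the wait is geometric with mean 30/26.
E = 30/26 = 1.1538.

1.154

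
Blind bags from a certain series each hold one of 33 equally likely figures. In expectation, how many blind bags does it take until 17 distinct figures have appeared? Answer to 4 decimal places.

23.3663

Going from k to k+1 distinct takes a geometric number of blind bags with mean 33/(33-k).
Sum over k = 0,...,16: E = 33/33 + 33/32 + 33/31 + ... + 33/18 + 33/17 = 23.36628.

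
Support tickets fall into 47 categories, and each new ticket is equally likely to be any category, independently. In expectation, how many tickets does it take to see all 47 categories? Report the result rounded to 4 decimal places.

208.5843

Split into phases: going from k distinct to k+1 distinct takes on average 47/(47-k) tickets.
E[T] = 47/47 + 47/46 + 47/45 + ... + 47/2 + 47/1 = 47·H_{47}.
H_{47} = 4.43796, so E[T] = 208.58430.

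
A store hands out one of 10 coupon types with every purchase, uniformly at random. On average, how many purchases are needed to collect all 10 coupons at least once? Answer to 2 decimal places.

Split into phases: going from k distinct to k+1 distinct takes on average 10/(10-k) purchases.
E[T] = 10/10 + 10/9 + 10/8 + ... + 10/2 + 10/1 = 10·H_{10}.
H_{10} = 2.929, so E[T] = 29.290.

29.29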